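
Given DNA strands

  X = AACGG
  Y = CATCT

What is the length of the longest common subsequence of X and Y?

2

Match A (X #1, Y #2), then C (X #3, Y #4) — 2 bases in the same relative order in both. Since dp[5][5] = 2, nothing longer is possible.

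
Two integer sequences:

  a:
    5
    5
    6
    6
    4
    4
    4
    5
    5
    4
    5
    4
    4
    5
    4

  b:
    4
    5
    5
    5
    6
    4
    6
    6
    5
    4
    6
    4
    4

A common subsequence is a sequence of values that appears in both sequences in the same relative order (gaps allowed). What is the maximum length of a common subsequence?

Taking 5 [1,3]; then 5 [2,4]; then 6 [3,7]; then 6 [4,8]; then 5 [9,9]; then 4 [10,10]; then 4 [13,12]; then 4 [15,13] gives a common subsequence of length 8. Since dp[15][13] = 8, nothing longer is possible.

8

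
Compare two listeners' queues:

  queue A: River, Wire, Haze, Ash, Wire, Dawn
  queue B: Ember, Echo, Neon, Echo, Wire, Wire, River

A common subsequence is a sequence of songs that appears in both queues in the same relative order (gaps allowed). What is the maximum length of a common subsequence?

2

Pick Wire at queue A[2]=queue B[5] → Wire at queue A[5]=queue B[6]; all 2 songs appear in both, in order. dp[6][7] = 2 confirms this is the maximum.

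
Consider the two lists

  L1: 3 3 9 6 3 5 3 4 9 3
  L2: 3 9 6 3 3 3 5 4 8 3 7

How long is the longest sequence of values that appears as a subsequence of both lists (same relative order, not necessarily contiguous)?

Pick 3 at L1[2]=L2[1] → 9 at L1[3]=L2[2] → 6 at L1[4]=L2[3] → 3 at L1[5]=L2[6] → 5 at L1[6]=L2[7] → 4 at L1[8]=L2[8] → 3 at L1[10]=L2[10]; all 7 values appear in both, in order. dp[10][11] = 7 confirms this is the maximum.

7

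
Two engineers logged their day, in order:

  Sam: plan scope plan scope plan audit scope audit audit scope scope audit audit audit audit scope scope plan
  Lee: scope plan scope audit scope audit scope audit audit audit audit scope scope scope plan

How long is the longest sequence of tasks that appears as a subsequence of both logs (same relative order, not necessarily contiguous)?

One common subsequence of length 14: scope (Sam #2, Lee #1), then plan (Sam #3, Lee #2), then scope (Sam #4, Lee #3), then audit (Sam #6, Lee #4), then scope (Sam #7, Lee #5), then audit (Sam #9, Lee #6), then scope (Sam #11, Lee #7), then audit (Sam #12, Lee #8), then audit (Sam #13, Lee #9), then audit (Sam #14, Lee #10), then audit (Sam #15, Lee #11), then scope (Sam #16, Lee #13), then scope (Sam #17, Lee #14), then plan (Sam #18, Lee #15). The LCS DP gives dp[18][15] = 14, so this is optimal.

14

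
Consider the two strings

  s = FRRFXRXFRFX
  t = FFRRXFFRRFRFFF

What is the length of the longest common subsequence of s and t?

8

Match F (s #1, t #2), R (s #2, t #3), R (s #3, t #4), F (s #4, t #7), R (s #6, t #9), F (s #8, t #10), R (s #9, t #11), F (s #10, t #14) — 8 characters in the same relative order in both. Since dp[11][14] = 8, nothing longer is possible.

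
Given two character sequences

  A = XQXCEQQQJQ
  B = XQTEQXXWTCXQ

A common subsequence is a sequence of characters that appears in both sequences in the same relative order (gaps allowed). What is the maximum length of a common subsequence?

One common subsequence of length 5: X at A[1]=B[1]; then Q at A[2]=B[5]; then X at A[3]=B[7]; then C at A[4]=B[10]; then Q at A[10]=B[12]. The LCS DP gives dp[10][12] = 5, so this is optimal.

5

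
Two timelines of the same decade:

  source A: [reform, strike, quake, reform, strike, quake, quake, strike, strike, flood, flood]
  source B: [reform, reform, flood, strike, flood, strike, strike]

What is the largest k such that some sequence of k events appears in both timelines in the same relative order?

5

One common subsequence of length 5: reform at source A[1]=source B[1] → reform at source A[4]=source B[2] → strike at source A[5]=source B[4] → strike at source A[8]=source B[6] → strike at source A[9]=source B[7]. dp[11][7] = 5 confirms this is the maximum.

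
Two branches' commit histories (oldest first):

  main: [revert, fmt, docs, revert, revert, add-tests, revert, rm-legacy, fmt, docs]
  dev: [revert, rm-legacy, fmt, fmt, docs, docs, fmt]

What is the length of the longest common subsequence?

Pick revert (main #1, dev #1), fmt (main #2, dev #4), docs (main #3, dev #6), fmt (main #9, dev #7); all 4 commits appear in both, in order. dp[10][7] = 4 confirms this is the maximum.

4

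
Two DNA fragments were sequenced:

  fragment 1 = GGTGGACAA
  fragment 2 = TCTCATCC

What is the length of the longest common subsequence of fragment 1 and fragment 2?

Let dp[i][j] be the LCS length of the first i bases of fragment 1 and the first j bases of fragment 2. dp[i][j] = dp[i-1][j-1]+1 when the i-th and j-th bases match, else max(dp[i-1][j], dp[i][j-1]).
    ·  T  C  T  C  A  T  C  C
 ·  0  0  0  0  0  0  0  0  0
 G  0  0  0  0  0  0  0  0  0
 G  0  0  0  0  0  0  0  0  0
 T  0  1  1  1  1  1  1  1  1
 G  0  1  1  1  1  1  1  1  1
 G  0  1  1  1  1  1  1  1  1
 A  0  1  1  1  1  2  2  2  2
 C  0  1  2  2  2  2  2  3  3
 A  0  1  2  2  2  3  3  3  3
 A  0  1  2  2  2  3  3  3  3
dp[9][8] = 3. One LCS (by backtracking along matches): TAC.

3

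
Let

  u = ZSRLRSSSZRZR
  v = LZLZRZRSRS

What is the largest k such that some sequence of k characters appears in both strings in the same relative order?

6

Match Z at u[1]=v[2] → L at u[4]=v[3] → R at u[5]=v[5] → Z at u[9]=v[6] → R at u[10]=v[7] → R at u[12]=v[9] — 6 characters in the same relative order in both. dp[12][10] = 6 confirms this is the maximum.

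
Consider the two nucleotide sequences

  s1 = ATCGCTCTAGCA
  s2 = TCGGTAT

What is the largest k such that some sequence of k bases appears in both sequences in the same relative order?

Pick T (s1 #2, s2 #1), C (s1 #3, s2 #2), G (s1 #4, s2 #4), T (s1 #6, s2 #5), T (s1 #8, s2 #7); all 5 bases appear in both, in order. dp[12][7] = 5 confirms this is the maximum.

5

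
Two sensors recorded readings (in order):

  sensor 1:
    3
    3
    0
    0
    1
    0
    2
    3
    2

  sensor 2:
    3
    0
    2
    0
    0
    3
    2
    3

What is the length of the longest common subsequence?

One common subsequence of length 6: 3 (sensor 1 #2, sensor 2 #1), 0 (sensor 1 #3, sensor 2 #2), 0 (sensor 1 #4, sensor 2 #4), 0 (sensor 1 #6, sensor 2 #5), 2 (sensor 1 #7, sensor 2 #7), 3 (sensor 1 #8, sensor 2 #8). Since dp[9][8] = 6, nothing longer is possible.

6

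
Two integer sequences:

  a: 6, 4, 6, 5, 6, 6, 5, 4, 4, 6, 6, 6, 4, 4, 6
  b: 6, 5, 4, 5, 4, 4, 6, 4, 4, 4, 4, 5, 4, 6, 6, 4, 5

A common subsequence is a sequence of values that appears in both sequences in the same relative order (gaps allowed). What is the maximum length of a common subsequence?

Taking 6 at a[1]=b[1], 4 at a[2]=b[3], 5 at a[4]=b[4], 6 at a[5]=b[7], 5 at a[7]=b[12], 4 at a[9]=b[13], 6 at a[11]=b[14], 6 at a[12]=b[15], 4 at a[13]=b[16] gives a common subsequence of length 9. Since dp[15][17] = 9, nothing longer is possible.

9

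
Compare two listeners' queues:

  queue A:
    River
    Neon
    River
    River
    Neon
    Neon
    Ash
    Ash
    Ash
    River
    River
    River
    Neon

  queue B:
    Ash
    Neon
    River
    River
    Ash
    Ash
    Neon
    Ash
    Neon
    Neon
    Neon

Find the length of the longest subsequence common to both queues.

Pick Neon [2,2]; then River [3,3]; then River [4,4]; then Ash [7,5]; then Ash [8,6]; then Ash [9,8]; then Neon [13,11]; all 7 songs appear in both, in order, and the DP table's final entry dp[13][11] is also 7, so no common subsequence is longer.

7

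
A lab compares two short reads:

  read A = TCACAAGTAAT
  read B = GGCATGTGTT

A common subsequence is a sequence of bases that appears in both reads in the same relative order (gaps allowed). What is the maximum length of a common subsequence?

Pick C at read A[2]=read B[3]; then A at read A[3]=read B[4]; then G at read A[7]=read B[8]; then T at read A[8]=read B[9]; then T at read A[11]=read B[10]; all 5 bases appear in both, in order, and the DP table's final entry dp[11][10] is also 5, so no common subsequence is longer.

5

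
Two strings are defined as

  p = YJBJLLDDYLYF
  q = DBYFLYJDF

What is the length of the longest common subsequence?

5

Match B [3,2], then Y [9,3], then L [10,5], then Y [11,6], then F [12,9] — 5 characters in the same relative order in both, and the DP table's final entry dp[12][9] is also 5, so no common subsequence is longer.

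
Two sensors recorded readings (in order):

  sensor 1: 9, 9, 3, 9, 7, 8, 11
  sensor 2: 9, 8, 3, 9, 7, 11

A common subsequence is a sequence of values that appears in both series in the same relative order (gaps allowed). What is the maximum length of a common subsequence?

One common subsequence of length 5: 9 [1,1], 3 [3,3], 9 [4,4], 7 [5,5], 11 [7,6], and the DP table's final entry dp[7][6] is also 5, so no common subsequence is longer.

5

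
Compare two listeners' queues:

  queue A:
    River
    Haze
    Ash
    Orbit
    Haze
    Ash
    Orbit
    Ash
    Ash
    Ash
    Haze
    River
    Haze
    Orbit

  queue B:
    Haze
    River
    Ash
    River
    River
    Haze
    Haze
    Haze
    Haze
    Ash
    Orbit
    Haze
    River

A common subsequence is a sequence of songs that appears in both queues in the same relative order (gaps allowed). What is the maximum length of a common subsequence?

Taking River (queue A #1, queue B #5); then Haze (queue A #2, queue B #8); then Haze (queue A #5, queue B #9); then Ash (queue A #6, queue B #10); then Orbit (queue A #7, queue B #11); then Haze (queue A #11, queue B #12); then River (queue A #12, queue B #13) gives a common subsequence of length 7. The LCS DP gives dp[14][13] = 7, so this is optimal.

7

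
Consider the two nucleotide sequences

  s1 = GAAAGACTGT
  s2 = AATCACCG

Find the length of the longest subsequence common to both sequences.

Match A (s1 #2, s2 #1) → A (s1 #3, s2 #2) → A (s1 #4, s2 #5) → C (s1 #7, s2 #7) → G (s1 #9, s2 #8) — 5 bases in the same relative order in both. The LCS DP gives dp[10][8] = 5, so this is optimal.

5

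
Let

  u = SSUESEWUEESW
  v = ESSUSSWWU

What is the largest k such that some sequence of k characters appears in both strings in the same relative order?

6

Taking S [1,2] → S [2,3] → U [3,4] → S [5,6] → W [7,8] → U [8,9] gives a common subsequence of length 6. dp[12][9] = 6 confirms this is the maximum.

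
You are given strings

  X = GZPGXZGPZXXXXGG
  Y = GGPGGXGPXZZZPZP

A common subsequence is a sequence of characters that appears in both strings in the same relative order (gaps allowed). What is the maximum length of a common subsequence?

7

One common subsequence of length 7: G [1,2]; then P [3,3]; then G [4,7]; then X [5,9]; then Z [6,12]; then P [8,13]; then Z [9,14], and the DP table's final entry dp[15][15] is also 7, so no common subsequence is longer.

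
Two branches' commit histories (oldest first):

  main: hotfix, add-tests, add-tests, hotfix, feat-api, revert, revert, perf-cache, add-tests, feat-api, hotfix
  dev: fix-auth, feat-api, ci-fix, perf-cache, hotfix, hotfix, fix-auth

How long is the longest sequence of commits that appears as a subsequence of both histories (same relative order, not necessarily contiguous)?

One common subsequence of length 3: feat-api [5,2], then perf-cache [8,4], then hotfix [11,6]. Since dp[11][7] = 3, nothing longer is possible.

3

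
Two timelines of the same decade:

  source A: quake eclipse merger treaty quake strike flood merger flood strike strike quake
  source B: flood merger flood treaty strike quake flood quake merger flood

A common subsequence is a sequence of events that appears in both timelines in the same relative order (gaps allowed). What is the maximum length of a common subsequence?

6

Pick merger [3,2], treaty [4,4], quake [5,6], flood [7,7], merger [8,9], flood [9,10]; all 6 events appear in both, in order, and the DP table's final entry dp[12][10] is also 6, so no common subsequence is longer.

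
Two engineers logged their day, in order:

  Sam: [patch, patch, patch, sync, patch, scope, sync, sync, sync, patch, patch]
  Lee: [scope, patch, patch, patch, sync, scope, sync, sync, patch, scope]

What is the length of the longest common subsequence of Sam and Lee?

Match patch at Sam[1]=Lee[2], patch at Sam[2]=Lee[3], patch at Sam[3]=Lee[4], sync at Sam[4]=Lee[5], scope at Sam[6]=Lee[6], sync at Sam[8]=Lee[7], sync at Sam[9]=Lee[8], patch at Sam[10]=Lee[9] — 8 tasks in the same relative order in both. The LCS DP gives dp[11][10] = 8, so this is optimal.

8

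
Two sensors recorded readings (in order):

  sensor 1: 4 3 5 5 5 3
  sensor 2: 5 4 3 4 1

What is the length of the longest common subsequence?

2

Let dp[i][j] be the LCS length of the first i values of sensor 1 and the first j values of sensor 2. dp[i][j] = dp[i-1][j-1]+1 when the i-th and j-th values match, else max(dp[i-1][j], dp[i][j-1]).
    ·  5  4  3  4  1
 ·  0  0  0  0  0  0
 4  0  0  1  1  1  1
 3  0  0  1  2  2  2
 5  0  1  1  2  2  2
 5  0  1  1  2  2  2
 5  0  1  1  2  2  2
 3  0  1  1  2  2  2
dp[6][5] = 2. One LCS (by backtracking along matches): 4, 3.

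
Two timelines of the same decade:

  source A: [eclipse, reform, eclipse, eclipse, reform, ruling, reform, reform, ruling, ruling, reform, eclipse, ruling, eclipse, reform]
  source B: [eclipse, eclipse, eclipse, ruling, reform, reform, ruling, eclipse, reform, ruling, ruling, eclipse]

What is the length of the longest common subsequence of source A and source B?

Match eclipse at source A[1]=source B[1] → eclipse at source A[3]=source B[2] → eclipse at source A[4]=source B[3] → ruling at source A[6]=source B[4] → reform at source A[7]=source B[5] → reform at source A[8]=source B[6] → ruling at source A[9]=source B[7] → ruling at source A[10]=source B[10] → ruling at source A[13]=source B[11] → eclipse at source A[14]=source B[12] — 10 events in the same relative order in both. Since dp[15][12] = 10, nothing longer is possible.

10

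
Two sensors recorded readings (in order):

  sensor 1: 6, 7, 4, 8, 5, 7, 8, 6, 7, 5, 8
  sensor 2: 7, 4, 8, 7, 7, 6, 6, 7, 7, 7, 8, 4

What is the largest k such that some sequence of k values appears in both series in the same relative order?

One common subsequence of length 7: 7 at sensor 1[2]=sensor 2[1], then 4 at sensor 1[3]=sensor 2[2], then 8 at sensor 1[4]=sensor 2[3], then 7 at sensor 1[6]=sensor 2[5], then 6 at sensor 1[8]=sensor 2[7], then 7 at sensor 1[9]=sensor 2[10], then 8 at sensor 1[11]=sensor 2[11]. dp[11][12] = 7 confirms this is the maximum.

7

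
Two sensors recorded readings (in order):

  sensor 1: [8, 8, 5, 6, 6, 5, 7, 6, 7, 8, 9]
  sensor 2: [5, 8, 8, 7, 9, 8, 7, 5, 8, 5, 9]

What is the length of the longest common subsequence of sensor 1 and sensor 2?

6

Let dp[i][j] be the LCS length of the first i values of sensor 1 and the first j values of sensor 2. dp[i][j] = dp[i-1][j-1]+1 when the i-th and j-th values match, else max(dp[i-1][j], dp[i][j-1]).
    ·  5  8  8  7  9  8  7  5  8  5  9
 ·  0  0  0  0  0  0  0  0  0  0  0  0
 8  0  0  1  1  1  1  1  1  1  1  1  1
 8  0  0  1  2  2  2  2  2  2  2  2  2
 5  0  1  1  2  2  2  2  2  3  3  3  3
 6  0  1  1  2  2  2  2  2  3  3  3  3
 6  0  1  1  2  2  2  2  2  3  3  3  3
 5  0  1  1  2  2  2  2  2  3  3  4  4
 7  0  1  1  2  3  3  3  3  3  3  4  4
 6  0  1  1  2  3  3  3  3  3  3  4  4
 7  0  1  1  2  3  3  3  4  4  4  4  4
 8  0  1  2  2  3  3  4  4  4  5  5  5
 9  0  1  2  2  3  4  4  4  4  5  5  6
dp[11][11] = 6. One LCS (by backtracking along matches): 8, 8, 7, 7, 8, 9.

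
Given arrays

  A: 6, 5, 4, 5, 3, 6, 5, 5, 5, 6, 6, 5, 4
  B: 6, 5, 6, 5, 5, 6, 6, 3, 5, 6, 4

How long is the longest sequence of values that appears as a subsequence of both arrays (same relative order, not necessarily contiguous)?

9

Taking 6 at A[1]=B[1], 5 at A[4]=B[2], 6 at A[6]=B[3], 5 at A[8]=B[4], 5 at A[9]=B[5], 6 at A[10]=B[6], 6 at A[11]=B[7], 5 at A[12]=B[9], 4 at A[13]=B[11] gives a common subsequence of length 9. Since dp[13][11] = 9, nothing longer is possible.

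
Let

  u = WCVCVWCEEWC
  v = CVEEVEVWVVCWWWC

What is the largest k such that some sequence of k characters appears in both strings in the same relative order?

7

Taking C [2,1], then V [3,5], then V [5,7], then W [6,8], then C [7,11], then W [10,14], then C [11,15] gives a common subsequence of length 7. Since dp[11][15] = 7, nothing longer is possible.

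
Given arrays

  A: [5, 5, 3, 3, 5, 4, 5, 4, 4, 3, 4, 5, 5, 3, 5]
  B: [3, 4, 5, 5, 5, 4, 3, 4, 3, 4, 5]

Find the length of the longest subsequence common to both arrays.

Match 5 [1,3], then 5 [2,4], then 5 [5,5], then 4 [6,6], then 4 [9,8], then 3 [10,9], then 4 [11,10], then 5 [15,11] — 8 values in the same relative order in both, and the DP table's final entry dp[15][11] is also 8, so no common subsequence is longer.

8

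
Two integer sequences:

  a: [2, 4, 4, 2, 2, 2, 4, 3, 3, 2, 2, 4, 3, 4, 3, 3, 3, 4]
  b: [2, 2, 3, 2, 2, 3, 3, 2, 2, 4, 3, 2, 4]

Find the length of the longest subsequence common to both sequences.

Pick 2 (a #1, b #1) → 2 (a #4, b #2) → 2 (a #5, b #4) → 2 (a #6, b #5) → 3 (a #8, b #6) → 3 (a #9, b #7) → 2 (a #10, b #8) → 2 (a #11, b #9) → 4 (a #12, b #10) → 3 (a #13, b #11) → 4 (a #18, b #13); all 11 values appear in both, in order. The LCS DP gives dp[18][13] = 11, so this is optimal.

11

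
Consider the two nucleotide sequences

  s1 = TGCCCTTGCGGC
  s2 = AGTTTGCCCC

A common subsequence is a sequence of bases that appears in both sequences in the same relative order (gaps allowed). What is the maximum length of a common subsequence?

Let dp[i][j] be the LCS length of the first i bases of s1 and the first j bases of s2. dp[i][j] = dp[i-1][j-1]+1 when the i-th and j-th bases match, else max(dp[i-1][j], dp[i][j-1]).
    ·  A  G  T  T  T  G  C  C  C  C
 ·  0  0  0  0  0  0  0  0  0  0  0
 T  0  0  0  1  1  1  1  1  1  1  1
 G  0  0  1  1  1  1  2  2  2  2  2
 C  0  0  1  1  1  1  2  3  3  3  3
 C  0  0  1  1  1  1  2  3  4  4  4
 C  0  0  1  1  1  1  2  3  4  5  5
 T  0  0  1  2  2  2  2  3  4  5  5
 T  0  0  1  2  3  3  3  3  4  5  5
 G  0  0  1  2  3  3  4  4  4  5  5
 C  0  0  1  2  3  3  4  5  5  5  6
 G  0  0  1  2  3  3  4  5  5  5  6
 G  0  0  1  2  3  3  4  5  5  5  6
 C  0  0  1  2  3  3  4  5  6  6  6
dp[12][10] = 6. One LCS (by backtracking along matches): TGCCCC.

6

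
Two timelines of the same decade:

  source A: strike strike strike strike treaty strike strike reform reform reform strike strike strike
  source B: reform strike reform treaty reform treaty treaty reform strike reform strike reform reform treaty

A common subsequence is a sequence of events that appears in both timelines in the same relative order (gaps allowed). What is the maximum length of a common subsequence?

Pick strike at source A[1]=source B[2], then treaty at source A[5]=source B[7], then strike at source A[6]=source B[9], then strike at source A[7]=source B[11], then reform at source A[8]=source B[12], then reform at source A[9]=source B[13]; all 6 events appear in both, in order. dp[13][14] = 6 confirms this is the maximum.

6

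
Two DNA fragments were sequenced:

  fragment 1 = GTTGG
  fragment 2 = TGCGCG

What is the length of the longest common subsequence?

Taking G [1,2], G [4,4], G [5,6] gives a common subsequence of length 3, and the DP table's final entry dp[5][6] is also 3, so no common subsequence is longer.

3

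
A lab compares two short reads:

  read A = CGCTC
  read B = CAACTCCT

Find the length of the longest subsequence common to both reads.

4

One common subsequence of length 4: C at read A[1]=read B[1], then C at read A[3]=read B[4], then T at read A[4]=read B[5], then C at read A[5]=read B[7]. dp[5][8] = 4 confirms this is the maximum.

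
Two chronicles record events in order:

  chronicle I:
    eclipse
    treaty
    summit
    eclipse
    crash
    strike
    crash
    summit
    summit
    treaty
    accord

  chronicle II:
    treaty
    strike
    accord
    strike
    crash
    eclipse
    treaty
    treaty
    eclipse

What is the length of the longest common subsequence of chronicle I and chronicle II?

4

Taking treaty at chronicle I[2]=chronicle II[1], strike at chronicle I[6]=chronicle II[4], crash at chronicle I[7]=chronicle II[5], treaty at chronicle I[10]=chronicle II[8] gives a common subsequence of length 4. Since dp[11][9] = 4, nothing longer is possible.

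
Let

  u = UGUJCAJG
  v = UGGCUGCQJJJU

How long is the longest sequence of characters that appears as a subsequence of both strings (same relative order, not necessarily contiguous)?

Taking U [1,1] → G [2,3] → U [3,5] → J [4,10] → J [7,11] gives a common subsequence of length 5. dp[8][12] = 5 confirms this is the maximum.

5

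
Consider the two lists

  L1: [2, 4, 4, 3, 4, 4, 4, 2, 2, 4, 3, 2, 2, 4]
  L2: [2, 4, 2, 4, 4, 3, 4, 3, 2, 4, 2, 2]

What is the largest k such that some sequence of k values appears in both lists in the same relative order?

Match 2 (L1 #1, L2 #3); then 4 (L1 #2, L2 #4); then 4 (L1 #3, L2 #5); then 3 (L1 #4, L2 #6); then 4 (L1 #5, L2 #7); then 2 (L1 #9, L2 #9); then 4 (L1 #10, L2 #10); then 2 (L1 #12, L2 #11); then 2 (L1 #13, L2 #12) — 9 values in the same relative order in both. The LCS DP gives dp[14][12] = 9, so this is optimal.

9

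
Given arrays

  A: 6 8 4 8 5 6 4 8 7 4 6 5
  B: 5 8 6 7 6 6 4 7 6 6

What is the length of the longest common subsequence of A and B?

Taking 6 at A[1]=B[5], 6 at A[6]=B[6], 4 at A[7]=B[7], 7 at A[9]=B[8], 6 at A[11]=B[10] gives a common subsequence of length 5, and the DP table's final entry dp[12][10] is also 5, so no common subsequence is longer.

5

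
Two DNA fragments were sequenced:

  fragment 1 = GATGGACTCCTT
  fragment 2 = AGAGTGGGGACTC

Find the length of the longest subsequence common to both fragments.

Match G (fragment 1 #1, fragment 2 #2), A (fragment 1 #2, fragment 2 #3), T (fragment 1 #3, fragment 2 #5), G (fragment 1 #4, fragment 2 #8), G (fragment 1 #5, fragment 2 #9), A (fragment 1 #6, fragment 2 #10), C (fragment 1 #7, fragment 2 #11), T (fragment 1 #8, fragment 2 #12), C (fragment 1 #10, fragment 2 #13) — 9 bases in the same relative order in both. The LCS DP gives dp[12][13] = 9, so this is optimal.

9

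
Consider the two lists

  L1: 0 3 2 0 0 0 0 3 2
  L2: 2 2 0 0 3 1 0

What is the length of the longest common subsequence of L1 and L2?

Taking 2 at L1[3]=L2[2], then 0 at L1[4]=L2[3], then 0 at L1[5]=L2[4], then 0 at L1[7]=L2[7] gives a common subsequence of length 4. Since dp[9][7] = 4, nothing longer is possible.

4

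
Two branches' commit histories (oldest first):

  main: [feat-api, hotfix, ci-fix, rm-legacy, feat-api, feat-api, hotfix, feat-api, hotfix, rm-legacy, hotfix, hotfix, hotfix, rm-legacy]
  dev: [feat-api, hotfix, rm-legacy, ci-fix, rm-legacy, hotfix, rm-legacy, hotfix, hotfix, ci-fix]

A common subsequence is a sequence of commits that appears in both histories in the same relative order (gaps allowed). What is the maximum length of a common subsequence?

8

Taking feat-api (main #1, dev #1), hotfix (main #2, dev #2), ci-fix (main #3, dev #4), rm-legacy (main #4, dev #5), hotfix (main #9, dev #6), rm-legacy (main #10, dev #7), hotfix (main #11, dev #8), hotfix (main #12, dev #9) gives a common subsequence of length 8. The LCS DP gives dp[14][10] = 8, so this is optimal.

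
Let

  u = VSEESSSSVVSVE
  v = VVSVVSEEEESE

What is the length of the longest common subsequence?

6

One common subsequence of length 6: V (u #1, v #5) → S (u #2, v #6) → E (u #3, v #9) → E (u #4, v #10) → S (u #11, v #11) → E (u #13, v #12). Since dp[13][12] = 6, nothing longer is possible.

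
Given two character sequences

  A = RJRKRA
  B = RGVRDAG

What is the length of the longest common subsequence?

Let dp[i][j] be the LCS length of the first i characters of A and the first j characters of B. dp[i][j] = dp[i-1][j-1]+1 when the i-th and j-th characters match, else max(dp[i-1][j], dp[i][j-1]).
    ·  R  G  V  R  D  A  G
 ·  0  0  0  0  0  0  0  0
 R  0  1  1  1  1  1  1  1
 J  0  1  1  1  1  1  1  1
 R  0  1  1  1  2  2  2  2
 K  0  1  1  1  2  2  2  2
 R  0  1  1  1  2  2  2  2
 A  0  1  1  1  2  2  3  3
dp[6][7] = 3. One LCS (by backtracking along matches): RRA.

3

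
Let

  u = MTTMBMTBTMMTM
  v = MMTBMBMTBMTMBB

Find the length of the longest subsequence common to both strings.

10

Pick M (u #1, v #2), then T (u #2, v #3), then M (u #4, v #5), then B (u #5, v #6), then M (u #6, v #7), then T (u #7, v #8), then B (u #8, v #9), then M (u #11, v #10), then T (u #12, v #11), then M (u #13, v #12); all 10 characters appear in both, in order. The LCS DP gives dp[13][14] = 10, so this is optimal.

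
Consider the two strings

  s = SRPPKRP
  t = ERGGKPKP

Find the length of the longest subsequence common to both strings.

4

Taking R at s[2]=t[2], then P at s[4]=t[6], then K at s[5]=t[7], then P at s[7]=t[8] gives a common subsequence of length 4. Since dp[7][8] = 4, nothing longer is possible.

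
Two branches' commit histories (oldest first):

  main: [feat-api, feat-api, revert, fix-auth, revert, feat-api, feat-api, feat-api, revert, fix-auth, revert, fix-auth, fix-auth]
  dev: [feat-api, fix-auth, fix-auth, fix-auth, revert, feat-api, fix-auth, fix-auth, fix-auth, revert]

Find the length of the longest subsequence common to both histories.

7

Match feat-api [1,1]; then fix-auth [4,4]; then revert [5,5]; then feat-api [8,6]; then fix-auth [10,7]; then fix-auth [12,8]; then fix-auth [13,9] — 7 commits in the same relative order in both. Since dp[13][10] = 7, nothing longer is possible.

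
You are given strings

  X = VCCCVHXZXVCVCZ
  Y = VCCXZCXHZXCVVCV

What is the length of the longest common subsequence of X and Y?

Taking V at X[1]=Y[1]; then C at X[2]=Y[2]; then C at X[3]=Y[3]; then C at X[4]=Y[6]; then H at X[6]=Y[8]; then Z at X[8]=Y[9]; then X at X[9]=Y[10]; then V at X[10]=Y[13]; then C at X[11]=Y[14]; then V at X[12]=Y[15] gives a common subsequence of length 10. The LCS DP gives dp[14][15] = 10, so this is optimal.

10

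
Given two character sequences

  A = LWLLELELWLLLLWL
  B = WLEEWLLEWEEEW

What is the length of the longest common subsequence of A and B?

One common subsequence of length 8: W at A[2]=B[1], then L at A[4]=B[2], then E at A[5]=B[3], then E at A[7]=B[4], then W at A[9]=B[5], then L at A[10]=B[6], then L at A[11]=B[7], then W at A[14]=B[13]. Since dp[15][13] = 8, nothing longer is possible.

8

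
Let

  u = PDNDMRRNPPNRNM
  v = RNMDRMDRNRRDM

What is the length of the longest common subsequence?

Pick N at u[3]=v[2] → D at u[4]=v[4] → M at u[5]=v[6] → R at u[6]=v[8] → R at u[7]=v[10] → R at u[12]=v[11] → M at u[14]=v[13]; all 7 characters appear in both, in order. The LCS DP gives dp[14][13] = 7, so this is optimal.

7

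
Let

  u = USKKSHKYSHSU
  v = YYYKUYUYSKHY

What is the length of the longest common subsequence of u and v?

5

Pick U (u #1, v #7) → S (u #2, v #9) → K (u #4, v #10) → H (u #6, v #11) → Y (u #8, v #12); all 5 characters appear in both, in order. dp[12][12] = 5 confirms this is the maximum.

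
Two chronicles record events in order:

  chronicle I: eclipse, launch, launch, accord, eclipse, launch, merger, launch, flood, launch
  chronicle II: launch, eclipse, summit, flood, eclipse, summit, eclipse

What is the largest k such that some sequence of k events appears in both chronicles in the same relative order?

3

Pick launch at chronicle I[3]=chronicle II[1] → eclipse at chronicle I[5]=chronicle II[2] → flood at chronicle I[9]=chronicle II[4]; all 3 events appear in both, in order. The LCS DP gives dp[10][7] = 3, so this is optimal.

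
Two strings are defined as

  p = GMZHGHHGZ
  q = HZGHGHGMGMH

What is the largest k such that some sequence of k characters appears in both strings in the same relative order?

Let dp[i][j] be the LCS length of the first i characters of p and the first j characters of q. dp[i][j] = dp[i-1][j-1]+1 when the i-th and j-th characters match, else max(dp[i-1][j], dp[i][j-1]).
    ·  H  Z  G  H  G  H  G  M  G  M  H
 ·  0  0  0  0  0  0  0  0  0  0  0  0
 G  0  0  0  1  1  1  1  1  1  1  1  1
 M  0  0  0  1  1  1  1  1  2  2  2  2
 Z  0  0  1  1  1  1  1  1  2  2  2  2
 H  0  1  1  1  2  2  2  2  2  2  2  3
 G  0  1  1  2  2  3  3  3  3  3  3  3
 H  0  1  1  2  3  3  4  4  4  4  4  4
 H  0  1  1  2  3  3  4  4  4  4  4  5
 G  0  1  1  2  3  4  4  5  5  5  5  5
 Z  0  1  2  2  3  4  4  5  5  5  5  5
dp[9][11] = 5. One LCS (by backtracking along matches): GHGHH.

5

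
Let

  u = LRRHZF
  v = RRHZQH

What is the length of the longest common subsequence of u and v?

4

Match R (u #2, v #1) → R (u #3, v #2) → H (u #4, v #3) → Z (u #5, v #4) — 4 characters in the same relative order in both. Since dp[6][6] = 4, nothing longer is possible.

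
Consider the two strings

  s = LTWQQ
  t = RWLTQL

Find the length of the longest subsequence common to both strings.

3

Let dp[i][j] be the LCS length of the first i characters of s and the first j characters of t. dp[i][j] = dp[i-1][j-1]+1 when the i-th and j-th characters match, else max(dp[i-1][j], dp[i][j-1]).
    ·  R  W  L  T  Q  L
 ·  0  0  0  0  0  0  0
 L  0  0  0  1  1  1  1
 T  0  0  0  1  2  2  2
 W  0  0  1  1  2  2  2
 Q  0  0  1  1  2  3  3
 Q  0  0  1  1  2  3  3
dp[5][6] = 3. One LCS (by backtracking along matches): LTQ.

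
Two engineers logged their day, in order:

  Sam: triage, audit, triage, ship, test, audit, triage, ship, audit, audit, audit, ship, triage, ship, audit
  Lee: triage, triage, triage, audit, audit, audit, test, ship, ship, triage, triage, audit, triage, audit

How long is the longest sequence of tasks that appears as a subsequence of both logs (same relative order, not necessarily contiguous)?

9

One common subsequence of length 9: triage at Sam[1]=Lee[1], triage at Sam[3]=Lee[2], triage at Sam[7]=Lee[3], audit at Sam[9]=Lee[4], audit at Sam[10]=Lee[5], audit at Sam[11]=Lee[6], ship at Sam[12]=Lee[9], triage at Sam[13]=Lee[13], audit at Sam[15]=Lee[14], and the DP table's final entry dp[15][14] is also 9, so no common subsequence is longer.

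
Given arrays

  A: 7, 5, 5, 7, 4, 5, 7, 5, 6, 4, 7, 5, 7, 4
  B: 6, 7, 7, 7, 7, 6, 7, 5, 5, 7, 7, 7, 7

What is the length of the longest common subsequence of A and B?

7

One common subsequence of length 7: 7 at A[1]=B[7], then 5 at A[2]=B[8], then 5 at A[3]=B[9], then 7 at A[4]=B[10], then 7 at A[7]=B[11], then 7 at A[11]=B[12], then 7 at A[13]=B[13], and the DP table's final entry dp[14][13] is also 7, so no common subsequence is longer.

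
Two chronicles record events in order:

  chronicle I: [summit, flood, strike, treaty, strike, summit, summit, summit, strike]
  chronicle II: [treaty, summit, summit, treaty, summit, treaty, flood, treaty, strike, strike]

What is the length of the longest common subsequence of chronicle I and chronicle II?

Taking summit [1,5] → flood [2,7] → treaty [4,8] → strike [5,9] → strike [9,10] gives a common subsequence of length 5. dp[9][10] = 5 confirms this is the maximum.

5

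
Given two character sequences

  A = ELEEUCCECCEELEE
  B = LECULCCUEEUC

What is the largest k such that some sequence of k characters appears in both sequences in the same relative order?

Match L at A[2]=B[1], then E at A[3]=B[2], then U at A[5]=B[4], then C at A[6]=B[6], then C at A[7]=B[7], then E at A[8]=B[10], then C at A[10]=B[12] — 7 characters in the same relative order in both. The LCS DP gives dp[15][12] = 7, so this is optimal.

7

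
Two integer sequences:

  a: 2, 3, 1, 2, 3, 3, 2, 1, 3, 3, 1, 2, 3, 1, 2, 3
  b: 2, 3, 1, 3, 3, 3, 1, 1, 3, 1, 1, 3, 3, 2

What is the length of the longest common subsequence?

10

Match 2 (a #1, b #1) → 3 (a #2, b #2) → 1 (a #3, b #3) → 3 (a #5, b #5) → 3 (a #6, b #6) → 1 (a #8, b #8) → 3 (a #9, b #9) → 3 (a #10, b #12) → 3 (a #13, b #13) → 2 (a #15, b #14) — 10 values in the same relative order in both. Since dp[16][14] = 10, nothing longer is possible.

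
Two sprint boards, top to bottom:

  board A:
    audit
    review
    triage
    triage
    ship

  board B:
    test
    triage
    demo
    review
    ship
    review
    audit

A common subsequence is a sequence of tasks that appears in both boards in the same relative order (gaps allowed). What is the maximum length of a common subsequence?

2

One common subsequence of length 2: review [2,4]; then ship [5,5], and the DP table's final entry dp[5][7] is also 2, so no common subsequence is longer.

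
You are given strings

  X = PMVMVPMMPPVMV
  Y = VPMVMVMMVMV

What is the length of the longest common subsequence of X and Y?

Let dp[i][j] be the LCS length of the first i characters of X and the first j characters of Y. dp[i][j] = dp[i-1][j-1]+1 when the i-th and j-th characters match, else max(dp[i-1][j], dp[i][j-1]).
    ·  V  P  M  V  M  V  M  M  V  M  V
 ·  0  0  0  0  0  0  0  0  0  0  0  0
 P  0  0  1  1  1  1  1  1  1  1  1  1
 M  0  0  1  2  2  2  2  2  2  2  2  2
 V  0  1  1  2  3  3  3  3  3  3  3  3
 M  0  1  1  2  3  4  4  4  4  4  4  4
 V  0  1  1  2  3  4  5  5  5  5  5  5
 P  0  1  2  2  3  4  5  5  5  5  5  5
 M  0  1  2  3  3  4  5  6  6  6  6  6
 M  0  1  2  3  3  4  5  6  7  7  7  7
 P  0  1  2  3  3  4  5  6  7  7  7  7
 P  0  1  2  3  3  4  5  6  7  7  7  7
 V  0  1  2  3  4  4  5  6  7  8  8  8
 M  0  1  2  3  4  5  5  6  7  8  9  9
 V  0  1  2  3  4  5  6  6  7  8  9 10
dp[13][11] = 10. One LCS (by backtracking along matches): PMVMVMMVMV.

10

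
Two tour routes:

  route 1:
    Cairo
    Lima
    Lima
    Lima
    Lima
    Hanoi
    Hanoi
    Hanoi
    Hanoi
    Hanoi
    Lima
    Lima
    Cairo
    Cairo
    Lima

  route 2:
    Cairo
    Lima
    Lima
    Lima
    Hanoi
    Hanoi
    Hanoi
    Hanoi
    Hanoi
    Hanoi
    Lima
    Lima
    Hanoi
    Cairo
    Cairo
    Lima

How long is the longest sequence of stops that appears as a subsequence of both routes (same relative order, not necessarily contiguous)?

14

One common subsequence of length 14: Cairo at route 1[1]=route 2[1]; then Lima at route 1[2]=route 2[2]; then Lima at route 1[3]=route 2[3]; then Lima at route 1[4]=route 2[4]; then Hanoi at route 1[6]=route 2[6]; then Hanoi at route 1[7]=route 2[7]; then Hanoi at route 1[8]=route 2[8]; then Hanoi at route 1[9]=route 2[9]; then Hanoi at route 1[10]=route 2[10]; then Lima at route 1[11]=route 2[11]; then Lima at route 1[12]=route 2[12]; then Cairo at route 1[13]=route 2[14]; then Cairo at route 1[14]=route 2[15]; then Lima at route 1[15]=route 2[16], and the DP table's final entry dp[15][16] is also 14, so no common subsequence is longer.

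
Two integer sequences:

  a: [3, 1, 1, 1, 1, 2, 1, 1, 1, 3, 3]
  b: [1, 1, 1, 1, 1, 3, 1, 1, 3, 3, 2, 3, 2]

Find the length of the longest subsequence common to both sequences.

9

Taking 1 [2,1]; then 1 [3,2]; then 1 [4,3]; then 1 [5,4]; then 1 [7,5]; then 1 [8,7]; then 1 [9,8]; then 3 [10,10]; then 3 [11,12] gives a common subsequence of length 9. The LCS DP gives dp[11][13] = 9, so this is optimal.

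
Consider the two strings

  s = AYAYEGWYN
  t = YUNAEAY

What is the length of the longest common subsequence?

Match Y [2,1], then A [3,4], then E [5,5], then Y [8,7] — 4 characters in the same relative order in both. The LCS DP gives dp[9][7] = 4, so this is optimal.

4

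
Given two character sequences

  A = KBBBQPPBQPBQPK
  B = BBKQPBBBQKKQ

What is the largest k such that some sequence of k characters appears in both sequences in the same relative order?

8

Match B (A #2, B #1) → B (A #3, B #2) → Q (A #5, B #4) → P (A #6, B #5) → B (A #8, B #7) → B (A #11, B #8) → Q (A #12, B #9) → K (A #14, B #11) — 8 characters in the same relative order in both. dp[14][12] = 8 confirms this is the maximum.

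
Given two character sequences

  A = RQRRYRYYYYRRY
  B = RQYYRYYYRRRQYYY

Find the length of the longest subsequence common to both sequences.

10

Match R [1,1] → Q [2,2] → Y [5,4] → R [6,5] → Y [7,6] → Y [8,7] → Y [9,8] → R [11,10] → R [12,11] → Y [13,15] — 10 characters in the same relative order in both, and the DP table's final entry dp[13][15] is also 10, so no common subsequence is longer.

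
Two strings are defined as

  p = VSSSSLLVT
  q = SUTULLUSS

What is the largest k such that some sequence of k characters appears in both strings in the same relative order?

3

Let dp[i][j] be the LCS length of the first i characters of p and the first j characters of q. dp[i][j] = dp[i-1][j-1]+1 when the i-th and j-th characters match, else max(dp[i-1][j], dp[i][j-1]).
    ·  S  U  T  U  L  L  U  S  S
 ·  0  0  0  0  0  0  0  0  0  0
 V  0  0  0  0  0  0  0  0  0  0
 S  0  1  1  1  1  1  1  1  1  1
 S  0  1  1  1  1  1  1  1  2  2
 S  0  1  1  1  1  1  1  1  2  3
 S  0  1  1  1  1  1  1  1  2  3
 L  0  1  1  1  1  2  2  2  2  3
 L  0  1  1  1  1  2  3  3  3  3
 V  0  1  1  1  1  2  3  3  3  3
 T  0  1  1  2  2  2  3  3  3  3
dp[9][9] = 3. One LCS (by backtracking along matches): SSS.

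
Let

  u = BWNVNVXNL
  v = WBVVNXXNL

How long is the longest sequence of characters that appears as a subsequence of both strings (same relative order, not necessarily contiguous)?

6

Match B at u[1]=v[2], then V at u[4]=v[4], then N at u[5]=v[5], then X at u[7]=v[7], then N at u[8]=v[8], then L at u[9]=v[9] — 6 characters in the same relative order in both. Since dp[9][9] = 6, nothing longer is possible.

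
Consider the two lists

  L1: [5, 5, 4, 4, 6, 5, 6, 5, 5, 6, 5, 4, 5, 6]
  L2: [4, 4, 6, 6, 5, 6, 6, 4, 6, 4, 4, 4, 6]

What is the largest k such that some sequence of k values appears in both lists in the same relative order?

Pick 4 (L1 #3, L2 #1) → 4 (L1 #4, L2 #2) → 6 (L1 #5, L2 #4) → 5 (L1 #6, L2 #5) → 6 (L1 #7, L2 #7) → 6 (L1 #10, L2 #9) → 4 (L1 #12, L2 #12) → 6 (L1 #14, L2 #13); all 8 values appear in both, in order. Since dp[14][13] = 8, nothing longer is possible.

8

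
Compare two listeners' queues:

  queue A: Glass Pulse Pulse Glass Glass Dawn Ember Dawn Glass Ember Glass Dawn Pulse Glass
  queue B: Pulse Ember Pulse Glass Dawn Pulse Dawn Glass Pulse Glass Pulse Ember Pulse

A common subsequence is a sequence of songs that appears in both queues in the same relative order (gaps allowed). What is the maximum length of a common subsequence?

8

Match Pulse at queue A[2]=queue B[1] → Pulse at queue A[3]=queue B[3] → Glass at queue A[5]=queue B[4] → Dawn at queue A[6]=queue B[5] → Dawn at queue A[8]=queue B[7] → Glass at queue A[9]=queue B[10] → Ember at queue A[10]=queue B[12] → Pulse at queue A[13]=queue B[13] — 8 songs in the same relative order in both. The LCS DP gives dp[14][13] = 8, so this is optimal.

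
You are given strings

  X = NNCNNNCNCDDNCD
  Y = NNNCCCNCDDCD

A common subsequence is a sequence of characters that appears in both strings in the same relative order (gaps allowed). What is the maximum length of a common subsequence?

Taking N (X #1, Y #2), N (X #2, Y #3), C (X #3, Y #5), C (X #7, Y #6), N (X #8, Y #7), C (X #9, Y #8), D (X #10, Y #9), D (X #11, Y #10), C (X #13, Y #11), D (X #14, Y #12) gives a common subsequence of length 10. Since dp[14][12] = 10, nothing longer is possible.

10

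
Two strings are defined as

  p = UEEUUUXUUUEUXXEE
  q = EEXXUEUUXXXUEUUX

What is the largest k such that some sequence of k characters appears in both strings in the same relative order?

Match E (p #2, q #1), then E (p #3, q #2), then U (p #4, q #5), then U (p #5, q #7), then U (p #6, q #8), then X (p #7, q #11), then U (p #8, q #12), then U (p #10, q #14), then U (p #12, q #15), then X (p #14, q #16) — 10 characters in the same relative order in both. dp[16][16] = 10 confirms this is the maximum.

10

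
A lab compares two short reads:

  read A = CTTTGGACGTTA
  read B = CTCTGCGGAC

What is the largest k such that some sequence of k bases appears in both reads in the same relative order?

Let dp[i][j] be the LCS length of the first i bases of read A and the first j bases of read B. dp[i][j] = dp[i-1][j-1]+1 when the i-th and j-th bases match, else max(dp[i-1][j], dp[i][j-1]).
    ·  C  T  C  T  G  C  G  G  A  C
 ·  0  0  0  0  0  0  0  0  0  0  0
 C  0  1  1  1  1  1  1  1  1  1  1
 T  0  1  2  2  2  2  2  2  2  2  2
 T  0  1  2  2  3  3  3  3  3  3  3
 T  0  1  2  2  3  3  3  3  3  3  3
 G  0  1  2  2  3  4  4  4  4  4  4
 G  0  1  2  2  3  4  4  5  5  5  5
 A  0  1  2  2  3  4  4  5  5  6  6
 C  0  1  2  3  3  4  5  5  5  6  7
 G  0  1  2  3  3  4  5  6  6  6  7
 T  0  1  2  3  4  4  5  6  6  6  7
 T  0  1  2  3  4  4  5  6  6  6  7
 A  0  1  2  3  4  4  5  6  6  7  7
dp[12][10] = 7. One LCS (by backtracking along matches): CTTGGAC.

7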